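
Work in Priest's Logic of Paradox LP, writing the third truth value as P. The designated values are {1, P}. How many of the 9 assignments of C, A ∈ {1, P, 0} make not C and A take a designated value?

Designated under: (C=P, A=1); (C=P, A=P); (C=0, A=1); (C=0, A=P).

4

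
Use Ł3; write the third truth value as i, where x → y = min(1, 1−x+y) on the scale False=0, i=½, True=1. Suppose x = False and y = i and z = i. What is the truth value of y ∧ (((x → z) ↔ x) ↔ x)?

i

x → z = False → i = True  [min(1, 1−0+½)]
(x → z) ↔ x = True ↔ False = False
((x → z) ↔ x) ↔ x = False ↔ False = True
y ∧ (((x → z) ↔ x) ↔ x) = i ∧ True = i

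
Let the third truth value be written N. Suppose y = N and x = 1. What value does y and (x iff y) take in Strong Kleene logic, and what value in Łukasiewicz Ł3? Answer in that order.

In Strong Kleene logic: x iff y = 1 iff N = N
y and (x iff y) = N and N = N
In Łukasiewicz Ł3: x iff y = 1 iff N = N
y and (x iff y) = N and N = N

N; N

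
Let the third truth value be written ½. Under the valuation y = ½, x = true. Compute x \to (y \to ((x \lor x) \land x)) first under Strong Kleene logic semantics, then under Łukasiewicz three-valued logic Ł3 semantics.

true; true

In Strong Kleene logic: x \lor x = true \lor true = true
(x \lor x) \land x = true \land true = true
y \to ((x \lor x) \land x) = ½ \to true = true  [\lnot ½ \lor true]
x \to (y \to ((x \lor x) \land x)) = true \to true = true
In Łukasiewicz three-valued logic Ł3: x \lor x = true \lor true = true
(x \lor x) \land x = true \land true = true
y \to ((x \lor x) \land x) = ½ \to true = true  [min(1, 1−½+1)]
x \to (y \to ((x \lor x) \land x)) = true \to true = true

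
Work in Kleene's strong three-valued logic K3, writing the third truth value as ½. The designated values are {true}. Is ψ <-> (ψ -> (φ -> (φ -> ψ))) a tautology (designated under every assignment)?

Countermodel: ψ=½, φ=true gives ½, which is not designated.

No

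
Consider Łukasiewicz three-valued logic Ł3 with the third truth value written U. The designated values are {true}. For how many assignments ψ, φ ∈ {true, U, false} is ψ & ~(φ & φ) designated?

Designated under: (ψ=true, φ=false).

1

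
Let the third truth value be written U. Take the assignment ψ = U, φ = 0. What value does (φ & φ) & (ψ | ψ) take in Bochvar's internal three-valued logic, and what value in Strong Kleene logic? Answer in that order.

In Bochvar's internal three-valued logic: φ & φ = 0 & 0 = 0
ψ | ψ = U | U = U
(φ & φ) & (ψ | ψ) = 0 & U = U
In Strong Kleene logic: φ & φ = 0 & 0 = 0
ψ | ψ = U | U = U
(φ & φ) & (ψ | ψ) = 0 & U = 0
They differ because Bochvar's internal three-valued logic and Strong Kleene logic treat U differently under the binary connectives.

U; 0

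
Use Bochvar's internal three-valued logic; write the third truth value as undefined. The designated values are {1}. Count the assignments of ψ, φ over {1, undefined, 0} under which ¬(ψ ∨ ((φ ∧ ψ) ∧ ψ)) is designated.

2

Designated under: (ψ=0, φ=1); (ψ=0, φ=0).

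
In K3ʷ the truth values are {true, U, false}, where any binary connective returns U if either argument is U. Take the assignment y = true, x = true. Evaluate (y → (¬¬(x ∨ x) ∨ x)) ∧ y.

x ∨ x = true ∨ true = true
¬(x ∨ x) = ¬true = false
¬¬(x ∨ x) = ¬false = true
¬¬(x ∨ x) ∨ x = true ∨ true = true
y → (¬¬(x ∨ x) ∨ x) = true → true = true
(y → (¬¬(x ∨ x) ∨ x)) ∧ y = true ∧ true = true

true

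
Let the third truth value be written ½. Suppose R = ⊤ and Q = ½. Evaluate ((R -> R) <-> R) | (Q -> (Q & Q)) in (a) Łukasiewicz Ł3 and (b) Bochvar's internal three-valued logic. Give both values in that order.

⊤; ½

In Łukasiewicz Ł3: R -> R = ⊤ -> ⊤ = ⊤
(R -> R) <-> R = ⊤ <-> ⊤ = ⊤
Q & Q = ½ & ½ = ½
Q -> (Q & Q) = ½ -> ½ = ⊤
((R -> R) <-> R) | (Q -> (Q & Q)) = ⊤ | ⊤ = ⊤
In Bochvar's internal three-valued logic: R -> R = ⊤ -> ⊤ = ⊤
(R -> R) <-> R = ⊤ <-> ⊤ = ⊤
Q & Q = ½ & ½ = ½
Q -> (Q & Q) = ½ -> ½ = ½  [any arg is the third value ⇒ result is the third value]
((R -> R) <-> R) | (Q -> (Q & Q)) = ⊤ | ½ = ½
They differ because Łukasiewicz Ł3 and Bochvar's internal three-valued logic treat ½ differently under the binary connectives.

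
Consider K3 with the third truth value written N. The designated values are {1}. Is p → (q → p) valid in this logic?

No

Countermodel: p=N, q=1 gives N, which is not designated.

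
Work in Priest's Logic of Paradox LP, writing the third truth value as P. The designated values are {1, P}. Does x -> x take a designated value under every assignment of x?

Every assignment of x over {1, P, 0} gives a value in {1, P}.
In particular, with x=P: x -> x = P.

Yes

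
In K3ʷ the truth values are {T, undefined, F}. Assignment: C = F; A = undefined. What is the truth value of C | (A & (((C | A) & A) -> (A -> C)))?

C | A = F | undefined = undefined
(C | A) & A = undefined & undefined = undefined
A -> C = undefined -> F = undefined
((C | A) & A) -> (A -> C) = undefined -> undefined = undefined
A & (((C | A) & A) -> (A -> C)) = undefined & undefined = undefined
C | (A & (((C | A) & A) -> (A -> C))) = F | undefined = undefined

undefined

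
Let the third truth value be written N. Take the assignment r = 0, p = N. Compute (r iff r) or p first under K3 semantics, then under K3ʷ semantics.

1; N

In K3: r iff r = 0 iff 0 = 1
(r iff r) or p = 1 or N = 1
In K3ʷ: r iff r = 0 iff 0 = 1
(r iff r) or p = 1 or N = N
They differ because K3 and K3ʷ treat N differently under the binary connectives.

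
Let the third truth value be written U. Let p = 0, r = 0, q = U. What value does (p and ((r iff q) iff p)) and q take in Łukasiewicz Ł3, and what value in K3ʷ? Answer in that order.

0; U

In Łukasiewicz Ł3: r iff q = 0 iff U = U  [1 − |0−½|]
(r iff q) iff p = U iff 0 = U
p and ((r iff q) iff p) = 0 and U = 0
(p and ((r iff q) iff p)) and q = 0 and U = 0
In K3ʷ: r iff q = 0 iff U = U
(r iff q) iff p = U iff 0 = U
p and ((r iff q) iff p) = 0 and U = U
(p and ((r iff q) iff p)) and q = U and U = U
They differ because Łukasiewicz Ł3 and K3ʷ treat U differently under the binary connectives.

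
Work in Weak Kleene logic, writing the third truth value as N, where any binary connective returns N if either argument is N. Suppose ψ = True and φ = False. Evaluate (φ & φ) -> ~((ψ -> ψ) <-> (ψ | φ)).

φ & φ = False & False = False
ψ -> ψ = True -> True = True
ψ | φ = True | False = True
(ψ -> ψ) <-> (ψ | φ) = True <-> True = True
~((ψ -> ψ) <-> (ψ | φ)) = ~True = False
(φ & φ) -> ~((ψ -> ψ) <-> (ψ | φ)) = False -> False = True

True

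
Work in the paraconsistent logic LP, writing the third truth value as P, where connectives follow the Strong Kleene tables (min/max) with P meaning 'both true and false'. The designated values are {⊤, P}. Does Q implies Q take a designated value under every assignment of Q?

Yes

Every assignment of Q over {⊤, P, ⊥} gives a value in {⊤, P}.
In particular, with Q=P: Q implies Q = P.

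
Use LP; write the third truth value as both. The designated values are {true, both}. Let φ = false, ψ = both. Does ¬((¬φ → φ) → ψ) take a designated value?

¬φ = ¬false = true
¬φ → φ = true → false = false
(¬φ → φ) → ψ = false → both = true  [¬false ∨ both]
¬((¬φ → φ) → ψ) = ¬true = false
false ∉ {true, both}.

No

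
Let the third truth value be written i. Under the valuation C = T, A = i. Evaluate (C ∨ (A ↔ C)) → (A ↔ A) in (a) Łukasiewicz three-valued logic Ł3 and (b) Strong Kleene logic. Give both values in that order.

T; i

In Łukasiewicz three-valued logic Ł3: A ↔ C = i ↔ T = i
C ∨ (A ↔ C) = T ∨ i = T
A ↔ A = i ↔ i = T
(C ∨ (A ↔ C)) → (A ↔ A) = T → T = T
In Strong Kleene logic: A ↔ C = i ↔ T = i
C ∨ (A ↔ C) = T ∨ i = T
A ↔ A = i ↔ i = i
(C ∨ (A ↔ C)) → (A ↔ A) = T → i = i  [¬T ∨ i]
They differ because Łukasiewicz three-valued logic Ł3 and Strong Kleene logic treat i differently under implication.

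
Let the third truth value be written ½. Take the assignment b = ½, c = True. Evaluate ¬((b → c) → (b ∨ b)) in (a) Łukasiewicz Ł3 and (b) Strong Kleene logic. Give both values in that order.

½; ½

In Łukasiewicz Ł3: b → c = ½ → True = True  [min(1, 1−½+1)]
b ∨ b = ½ ∨ ½ = ½
(b → c) → (b ∨ b) = True → ½ = ½
¬((b → c) → (b ∨ b)) = ¬½ = ½
In Strong Kleene logic: b → c = ½ → True = True  [¬½ ∨ True]
b ∨ b = ½ ∨ ½ = ½
(b → c) → (b ∨ b) = True → ½ = ½
¬((b → c) → (b ∨ b)) = ¬½ = ½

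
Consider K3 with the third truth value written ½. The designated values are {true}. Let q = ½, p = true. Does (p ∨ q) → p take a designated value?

p ∨ q = true ∨ ½ = true
(p ∨ q) → p = true → true = true
true ∈ {true}.

Yes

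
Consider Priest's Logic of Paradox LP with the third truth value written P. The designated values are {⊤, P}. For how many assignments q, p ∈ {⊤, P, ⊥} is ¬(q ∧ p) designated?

Of the 9 assignments, 8 give a value in {⊤, P}.

8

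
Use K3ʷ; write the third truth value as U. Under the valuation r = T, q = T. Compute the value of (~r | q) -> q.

T

~r = ~T = F
~r | q = F | T = T
(~r | q) -> q = T -> T = T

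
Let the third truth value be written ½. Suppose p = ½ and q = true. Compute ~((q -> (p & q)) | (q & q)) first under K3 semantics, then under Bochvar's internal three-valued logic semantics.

In K3: p & q = ½ & true = ½
q -> (p & q) = true -> ½ = ½  [~true | ½]
q & q = true & true = true
(q -> (p & q)) | (q & q) = ½ | true = true
~((q -> (p & q)) | (q & q)) = ~true = false
In Bochvar's internal three-valued logic: p & q = ½ & true = ½
q -> (p & q) = true -> ½ = ½
q & q = true & true = true
(q -> (p & q)) | (q & q) = ½ | true = ½
~((q -> (p & q)) | (q & q)) = ~½ = ½
They differ because K3 and Bochvar's internal three-valued logic treat ½ differently under the binary connectives.

false; ½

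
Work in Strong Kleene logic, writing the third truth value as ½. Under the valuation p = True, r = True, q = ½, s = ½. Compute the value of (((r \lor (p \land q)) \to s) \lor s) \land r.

½

p \land q = True \land ½ = ½
r \lor (p \land q) = True \lor ½ = True
(r \lor (p \land q)) \to s = True \to ½ = ½  [\lnot True \lor ½]
((r \lor (p \land q)) \to s) \lor s = ½ \lor ½ = ½
(((r \lor (p \land q)) \to s) \lor s) \land r = ½ \land True = ½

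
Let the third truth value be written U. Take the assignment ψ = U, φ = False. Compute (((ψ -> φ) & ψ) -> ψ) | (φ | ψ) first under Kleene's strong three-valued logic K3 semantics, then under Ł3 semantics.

U; True

In Kleene's strong three-valued logic K3: ψ -> φ = U -> False = U  [~U | False]
(ψ -> φ) & ψ = U & U = U
((ψ -> φ) & ψ) -> ψ = U -> U = U
φ | ψ = False | U = U
(((ψ -> φ) & ψ) -> ψ) | (φ | ψ) = U | U = U
In Ł3: ψ -> φ = U -> False = U
(ψ -> φ) & ψ = U & U = U
((ψ -> φ) & ψ) -> ψ = U -> U = True
φ | ψ = False | U = U
(((ψ -> φ) & ψ) -> ψ) | (φ | ψ) = True | U = True
They differ because Kleene's strong three-valued logic K3 and Ł3 treat U differently under implication.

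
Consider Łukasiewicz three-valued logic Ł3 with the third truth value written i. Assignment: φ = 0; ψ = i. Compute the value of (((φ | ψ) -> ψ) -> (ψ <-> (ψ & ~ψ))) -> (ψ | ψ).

φ | ψ = 0 | i = i
(φ | ψ) -> ψ = i -> i = 1
~ψ = ~i = i
ψ & ~ψ = i & i = i
ψ <-> (ψ & ~ψ) = i <-> i = 1
((φ | ψ) -> ψ) -> (ψ <-> (ψ & ~ψ)) = 1 -> 1 = 1
ψ | ψ = i | i = i
(((φ | ψ) -> ψ) -> (ψ <-> (ψ & ~ψ))) -> (ψ | ψ) = 1 -> i = i

i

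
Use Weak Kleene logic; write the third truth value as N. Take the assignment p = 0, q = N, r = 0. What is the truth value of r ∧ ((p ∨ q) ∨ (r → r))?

N

p ∨ q = 0 ∨ N = N
r → r = 0 → 0 = 1
(p ∨ q) ∨ (r → r) = N ∨ 1 = N
r ∧ ((p ∨ q) ∨ (r → r)) = 0 ∧ N = N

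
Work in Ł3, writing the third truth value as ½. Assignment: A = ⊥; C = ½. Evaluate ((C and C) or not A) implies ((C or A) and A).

C and C = ½ and ½ = ½
not A = not ⊥ = ⊤
(C and C) or not A = ½ or ⊤ = ⊤
C or A = ½ or ⊥ = ½
(C or A) and A = ½ and ⊥ = ⊥
((C and C) or not A) implies ((C or A) and A) = ⊤ implies ⊥ = ⊥

⊥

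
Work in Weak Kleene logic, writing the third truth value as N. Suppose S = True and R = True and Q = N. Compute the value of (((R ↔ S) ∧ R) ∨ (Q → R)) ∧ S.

N

R ↔ S = True ↔ True = True
(R ↔ S) ∧ R = True ∧ True = True
Q → R = N → True = N  [any arg is the third value ⇒ result is the third value]
((R ↔ S) ∧ R) ∨ (Q → R) = True ∨ N = N
(((R ↔ S) ∧ R) ∨ (Q → R)) ∧ S = N ∧ True = N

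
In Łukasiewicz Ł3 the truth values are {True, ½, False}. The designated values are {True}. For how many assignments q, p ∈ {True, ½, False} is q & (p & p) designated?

Designated under: (q=True, p=True).

1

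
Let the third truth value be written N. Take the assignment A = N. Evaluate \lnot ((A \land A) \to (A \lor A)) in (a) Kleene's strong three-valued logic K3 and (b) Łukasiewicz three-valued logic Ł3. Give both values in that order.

N; F

In Kleene's strong three-valued logic K3: A \land A = N \land N = N
A \lor A = N \lor N = N
(A \land A) \to (A \lor A) = N \to N = N  [\lnot N \lor N]
\lnot ((A \land A) \to (A \lor A)) = \lnot N = N
In Łukasiewicz three-valued logic Ł3: A \land A = N \land N = N
A \lor A = N \lor N = N
(A \land A) \to (A \lor A) = N \to N = T  [min(1, 1−½+½)]
\lnot ((A \land A) \to (A \lor A)) = \lnot T = F
They differ because Kleene's strong three-valued logic K3 and Łukasiewicz three-valued logic Ł3 treat N differently under implication.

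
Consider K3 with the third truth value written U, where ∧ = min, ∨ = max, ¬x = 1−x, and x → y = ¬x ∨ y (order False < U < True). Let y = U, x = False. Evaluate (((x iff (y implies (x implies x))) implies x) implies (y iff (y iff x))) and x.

x implies x = False implies False = True
y implies (x implies x) = U implies True = True
x iff (y implies (x implies x)) = False iff True = False
(x iff (y implies (x implies x))) implies x = False implies False = True
y iff x = U iff False = U
y iff (y iff x) = U iff U = U
((x iff (y implies (x implies x))) implies x) implies (y iff (y iff x)) = True implies U = U
(((x iff (y implies (x implies x))) implies x) implies (y iff (y iff x))) and x = U and False = False

False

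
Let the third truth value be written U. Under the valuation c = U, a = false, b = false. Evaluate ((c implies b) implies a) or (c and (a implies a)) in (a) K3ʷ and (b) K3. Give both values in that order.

U; U

In K3ʷ: c implies b = U implies false = U  [any arg is the third value ⇒ result is the third value]
(c implies b) implies a = U implies false = U
a implies a = false implies false = true
c and (a implies a) = U and true = U
((c implies b) implies a) or (c and (a implies a)) = U or U = U
In K3: c implies b = U implies false = U
(c implies b) implies a = U implies false = U
a implies a = false implies false = true
c and (a implies a) = U and true = U
((c implies b) implies a) or (c and (a implies a)) = U or U = U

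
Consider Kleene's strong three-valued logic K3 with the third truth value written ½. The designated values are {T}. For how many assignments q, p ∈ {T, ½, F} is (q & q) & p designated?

Designated under: (q=T, p=T).

1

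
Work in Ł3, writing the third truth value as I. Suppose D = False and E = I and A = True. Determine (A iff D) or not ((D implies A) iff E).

I

A iff D = True iff False = False
D implies A = False implies True = True
(D implies A) iff E = True iff I = I  [1 − |1−½|]
not ((D implies A) iff E) = not I = I
(A iff D) or not ((D implies A) iff E) = False or I = I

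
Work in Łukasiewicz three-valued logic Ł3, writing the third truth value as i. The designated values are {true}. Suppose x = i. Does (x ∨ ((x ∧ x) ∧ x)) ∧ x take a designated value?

No

x ∧ x = i ∧ i = i
(x ∧ x) ∧ x = i ∧ i = i
x ∨ ((x ∧ x) ∧ x) = i ∨ i = i
(x ∨ ((x ∧ x) ∧ x)) ∧ x = i ∧ i = i
i ∉ {true}.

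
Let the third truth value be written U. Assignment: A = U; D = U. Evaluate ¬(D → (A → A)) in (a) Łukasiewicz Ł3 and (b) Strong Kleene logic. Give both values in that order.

F; U

In Łukasiewicz Ł3: A → A = U → U = T
D → (A → A) = U → T = T
¬(D → (A → A)) = ¬T = F
In Strong Kleene logic: A → A = U → U = U  [¬U ∨ U]
D → (A → A) = U → U = U
¬(D → (A → A)) = ¬U = U
They differ because Łukasiewicz Ł3 and Strong Kleene logic treat U differently under implication.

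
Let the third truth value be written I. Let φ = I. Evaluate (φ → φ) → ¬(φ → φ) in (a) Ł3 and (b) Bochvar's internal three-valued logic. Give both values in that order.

⊥; I

In Ł3: φ → φ = I → I = ⊤  [min(1, 1−½+½)]
φ → φ = I → I = ⊤
¬(φ → φ) = ¬⊤ = ⊥
(φ → φ) → ¬(φ → φ) = ⊤ → ⊥ = ⊥
In Bochvar's internal three-valued logic: φ → φ = I → I = I  [any arg is the third value ⇒ result is the third value]
φ → φ = I → I = I
¬(φ → φ) = ¬I = I
(φ → φ) → ¬(φ → φ) = I → I = I
They differ because Ł3 and Bochvar's internal three-valued logic treat I differently under the binary connectives.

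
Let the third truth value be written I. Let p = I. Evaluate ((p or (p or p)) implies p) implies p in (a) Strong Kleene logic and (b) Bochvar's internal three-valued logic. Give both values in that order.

I; I

In Strong Kleene logic: p or p = I or I = I
p or (p or p) = I or I = I
(p or (p or p)) implies p = I implies I = I  [not I or I]
((p or (p or p)) implies p) implies p = I implies I = I
In Bochvar's internal three-valued logic: p or p = I or I = I
p or (p or p) = I or I = I
(p or (p or p)) implies p = I implies I = I  [any arg is the third value ⇒ result is the third value]
((p or (p or p)) implies p) implies p = I implies I = I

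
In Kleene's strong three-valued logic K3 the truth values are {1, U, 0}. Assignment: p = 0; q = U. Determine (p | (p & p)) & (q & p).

p & p = 0 & 0 = 0
p | (p & p) = 0 | 0 = 0
q & p = U & 0 = 0
(p | (p & p)) & (q & p) = 0 & 0 = 0

0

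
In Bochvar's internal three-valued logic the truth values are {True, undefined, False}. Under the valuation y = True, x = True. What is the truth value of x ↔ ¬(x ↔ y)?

x ↔ y = True ↔ True = True
¬(x ↔ y) = ¬True = False
x ↔ ¬(x ↔ y) = True ↔ False = False

False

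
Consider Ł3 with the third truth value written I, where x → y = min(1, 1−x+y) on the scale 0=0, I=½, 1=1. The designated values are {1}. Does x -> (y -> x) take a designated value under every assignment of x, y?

Yes

Every assignment of x, y over {1, I, 0} gives a value in {1}.
In particular, with x=I, y=I: x -> (y -> x) = 1.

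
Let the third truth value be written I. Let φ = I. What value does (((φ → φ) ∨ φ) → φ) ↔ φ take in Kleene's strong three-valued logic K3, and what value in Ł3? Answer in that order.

I; True

In Kleene's strong three-valued logic K3: φ → φ = I → I = I
(φ → φ) ∨ φ = I ∨ I = I
((φ → φ) ∨ φ) → φ = I → I = I
(((φ → φ) ∨ φ) → φ) ↔ φ = I ↔ I = I
In Ł3: φ → φ = I → I = True  [min(1, 1−½+½)]
(φ → φ) ∨ φ = True ∨ I = True
((φ → φ) ∨ φ) → φ = True → I = I
(((φ → φ) ∨ φ) → φ) ↔ φ = I ↔ I = True
They differ because Kleene's strong three-valued logic K3 and Ł3 treat I differently under implication.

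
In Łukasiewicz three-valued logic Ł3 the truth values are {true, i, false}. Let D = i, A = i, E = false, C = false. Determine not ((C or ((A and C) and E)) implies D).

false

A and C = i and false = false
(A and C) and E = false and false = false
C or ((A and C) and E) = false or false = false
(C or ((A and C) and E)) implies D = false implies i = true
not ((C or ((A and C) and E)) implies D) = not true = false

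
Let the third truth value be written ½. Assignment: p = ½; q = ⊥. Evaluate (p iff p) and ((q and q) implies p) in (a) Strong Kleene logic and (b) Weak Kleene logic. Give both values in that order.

In Strong Kleene logic: p iff p = ½ iff ½ = ½
q and q = ⊥ and ⊥ = ⊥
(q and q) implies p = ⊥ implies ½ = ⊤  [not ⊥ or ½]
(p iff p) and ((q and q) implies p) = ½ and ⊤ = ½
In Weak Kleene logic: p iff p = ½ iff ½ = ½
q and q = ⊥ and ⊥ = ⊥
(q and q) implies p = ⊥ implies ½ = ½
(p iff p) and ((q and q) implies p) = ½ and ½ = ½

½; ½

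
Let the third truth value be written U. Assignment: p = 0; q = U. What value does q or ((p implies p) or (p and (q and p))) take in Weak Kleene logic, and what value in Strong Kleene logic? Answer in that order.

In Weak Kleene logic: p implies p = 0 implies 0 = 1
q and p = U and 0 = U
p and (q and p) = 0 and U = U
(p implies p) or (p and (q and p)) = 1 or U = U
q or ((p implies p) or (p and (q and p))) = U or U = U
In Strong Kleene logic: p implies p = 0 implies 0 = 1
q and p = U and 0 = 0
p and (q and p) = 0 and 0 = 0
(p implies p) or (p and (q and p)) = 1 or 0 = 1
q or ((p implies p) or (p and (q and p))) = U or 1 = 1
They differ because Weak Kleene logic and Strong Kleene logic treat U differently under the binary connectives.

U; 1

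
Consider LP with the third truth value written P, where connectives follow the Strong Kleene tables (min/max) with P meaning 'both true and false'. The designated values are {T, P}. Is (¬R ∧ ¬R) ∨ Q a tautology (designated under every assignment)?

No

Countermodel: R=T, Q=F gives F, which is not designated.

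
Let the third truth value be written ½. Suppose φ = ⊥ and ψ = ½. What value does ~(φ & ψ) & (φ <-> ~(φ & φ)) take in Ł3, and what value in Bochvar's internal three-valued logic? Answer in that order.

⊥; ½

In Ł3: φ & ψ = ⊥ & ½ = ⊥
~(φ & ψ) = ~⊥ = ⊤
φ & φ = ⊥ & ⊥ = ⊥
~(φ & φ) = ~⊥ = ⊤
φ <-> ~(φ & φ) = ⊥ <-> ⊤ = ⊥
~(φ & ψ) & (φ <-> ~(φ & φ)) = ⊤ & ⊥ = ⊥
In Bochvar's internal three-valued logic: φ & ψ = ⊥ & ½ = ½
~(φ & ψ) = ~½ = ½
φ & φ = ⊥ & ⊥ = ⊥
~(φ & φ) = ~⊥ = ⊤
φ <-> ~(φ & φ) = ⊥ <-> ⊤ = ⊥
~(φ & ψ) & (φ <-> ~(φ & φ)) = ½ & ⊥ = ½
They differ because Ł3 and Bochvar's internal three-valued logic treat ½ differently under the binary connectives.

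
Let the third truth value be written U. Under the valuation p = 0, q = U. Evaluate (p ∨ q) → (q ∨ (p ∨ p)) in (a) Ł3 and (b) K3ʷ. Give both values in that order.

In Ł3: p ∨ q = 0 ∨ U = U
p ∨ p = 0 ∨ 0 = 0
q ∨ (p ∨ p) = U ∨ 0 = U
(p ∨ q) → (q ∨ (p ∨ p)) = U → U = 1  [min(1, 1−½+½)]
In K3ʷ: p ∨ q = 0 ∨ U = U
p ∨ p = 0 ∨ 0 = 0
q ∨ (p ∨ p) = U ∨ 0 = U
(p ∨ q) → (q ∨ (p ∨ p)) = U → U = U  [any arg is the third value ⇒ result is the third value]
They differ because Ł3 and K3ʷ treat U differently under the binary connectives.

1; U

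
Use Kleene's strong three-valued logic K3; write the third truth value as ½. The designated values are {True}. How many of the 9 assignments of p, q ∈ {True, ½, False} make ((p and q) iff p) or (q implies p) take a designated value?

Of the 9 assignments, 7 give a value in {True}.

7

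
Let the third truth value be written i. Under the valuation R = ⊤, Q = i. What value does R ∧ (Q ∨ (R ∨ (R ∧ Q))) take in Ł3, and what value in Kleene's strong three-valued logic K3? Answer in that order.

⊤; ⊤

In Ł3: R ∧ Q = ⊤ ∧ i = i
R ∨ (R ∧ Q) = ⊤ ∨ i = ⊤
Q ∨ (R ∨ (R ∧ Q)) = i ∨ ⊤ = ⊤
R ∧ (Q ∨ (R ∨ (R ∧ Q))) = ⊤ ∧ ⊤ = ⊤
In Kleene's strong three-valued logic K3: R ∧ Q = ⊤ ∧ i = i
R ∨ (R ∧ Q) = ⊤ ∨ i = ⊤
Q ∨ (R ∨ (R ∧ Q)) = i ∨ ⊤ = ⊤
R ∧ (Q ∨ (R ∨ (R ∧ Q))) = ⊤ ∧ ⊤ = ⊤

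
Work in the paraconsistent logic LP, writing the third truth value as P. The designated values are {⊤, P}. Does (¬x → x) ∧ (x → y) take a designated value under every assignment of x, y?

Countermodel: x=⊤, y=⊥ gives ⊥, which is not designated.

No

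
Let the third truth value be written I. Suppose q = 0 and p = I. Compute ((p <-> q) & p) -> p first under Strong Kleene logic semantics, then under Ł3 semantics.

I; 1

In Strong Kleene logic: p <-> q = I <-> 0 = I
(p <-> q) & p = I & I = I
((p <-> q) & p) -> p = I -> I = I  [~I | I]
In Ł3: p <-> q = I <-> 0 = I
(p <-> q) & p = I & I = I
((p <-> q) & p) -> p = I -> I = 1
They differ because Strong Kleene logic and Ł3 treat I differently under implication.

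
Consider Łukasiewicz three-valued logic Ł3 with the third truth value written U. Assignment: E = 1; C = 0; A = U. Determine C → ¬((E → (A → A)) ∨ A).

A → A = U → U = 1  [min(1, 1−½+½)]
E → (A → A) = 1 → 1 = 1
(E → (A → A)) ∨ A = 1 ∨ U = 1
¬((E → (A → A)) ∨ A) = ¬1 = 0
C → ¬((E → (A → A)) ∨ A) = 0 → 0 = 1

1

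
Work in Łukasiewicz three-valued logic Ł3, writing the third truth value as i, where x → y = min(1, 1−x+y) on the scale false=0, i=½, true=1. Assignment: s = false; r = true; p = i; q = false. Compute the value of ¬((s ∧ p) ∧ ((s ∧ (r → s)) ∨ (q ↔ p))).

true

s ∧ p = false ∧ i = false
r → s = true → false = false
s ∧ (r → s) = false ∧ false = false
q ↔ p = false ↔ i = i
(s ∧ (r → s)) ∨ (q ↔ p) = false ∨ i = i
(s ∧ p) ∧ ((s ∧ (r → s)) ∨ (q ↔ p)) = false ∧ i = false
¬((s ∧ p) ∧ ((s ∧ (r → s)) ∨ (q ↔ p))) = ¬false = true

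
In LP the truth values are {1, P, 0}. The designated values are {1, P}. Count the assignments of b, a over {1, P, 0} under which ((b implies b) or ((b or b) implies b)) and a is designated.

6

Of the 9 assignments, 6 give a value in {1, P}.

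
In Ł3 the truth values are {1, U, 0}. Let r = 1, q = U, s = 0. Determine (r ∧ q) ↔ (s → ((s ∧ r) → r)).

r ∧ q = 1 ∧ U = U
s ∧ r = 0 ∧ 1 = 0
(s ∧ r) → r = 0 → 1 = 1
s → ((s ∧ r) → r) = 0 → 1 = 1
(r ∧ q) ↔ (s → ((s ∧ r) → r)) = U ↔ 1 = U  [1 − |½−1|]

U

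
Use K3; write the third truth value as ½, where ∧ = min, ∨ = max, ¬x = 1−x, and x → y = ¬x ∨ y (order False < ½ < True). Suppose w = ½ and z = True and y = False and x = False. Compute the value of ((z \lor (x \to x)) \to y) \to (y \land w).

x \to x = False \to False = True
z \lor (x \to x) = True \lor True = True
(z \lor (x \to x)) \to y = True \to False = False
y \land w = False \land ½ = False
((z \lor (x \to x)) \to y) \to (y \land w) = False \to False = True

True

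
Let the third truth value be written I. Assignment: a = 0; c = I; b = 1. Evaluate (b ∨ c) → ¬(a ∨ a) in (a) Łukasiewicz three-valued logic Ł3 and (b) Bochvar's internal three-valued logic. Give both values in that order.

In Łukasiewicz three-valued logic Ł3: b ∨ c = 1 ∨ I = 1
a ∨ a = 0 ∨ 0 = 0
¬(a ∨ a) = ¬0 = 1
(b ∨ c) → ¬(a ∨ a) = 1 → 1 = 1
In Bochvar's internal three-valued logic: b ∨ c = 1 ∨ I = I
a ∨ a = 0 ∨ 0 = 0
¬(a ∨ a) = ¬0 = 1
(b ∨ c) → ¬(a ∨ a) = I → 1 = I  [any arg is the third value ⇒ result is the third value]
They differ because Łukasiewicz three-valued logic Ł3 and Bochvar's internal three-valued logic treat I differently under the binary connectives.

1; I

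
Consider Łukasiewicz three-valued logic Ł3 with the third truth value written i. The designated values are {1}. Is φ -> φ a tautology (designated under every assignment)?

Every assignment of φ over {1, i, 0} gives a value in {1}.
In particular, with φ=i: φ -> φ = 1.

Yes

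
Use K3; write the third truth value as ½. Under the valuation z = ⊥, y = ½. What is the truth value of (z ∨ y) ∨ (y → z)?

z ∨ y = ⊥ ∨ ½ = ½
y → z = ½ → ⊥ = ½  [¬½ ∨ ⊥]
(z ∨ y) ∨ (y → z) = ½ ∨ ½ = ½

½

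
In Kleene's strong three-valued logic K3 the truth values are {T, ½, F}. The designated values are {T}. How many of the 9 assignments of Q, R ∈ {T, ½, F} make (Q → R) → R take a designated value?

4

Designated under: (Q=T, R=T); (Q=T, R=F); (Q=½, R=T); (Q=F, R=T).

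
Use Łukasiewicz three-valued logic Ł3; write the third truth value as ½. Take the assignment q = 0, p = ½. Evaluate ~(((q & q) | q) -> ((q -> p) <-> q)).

0

q & q = 0 & 0 = 0
(q & q) | q = 0 | 0 = 0
q -> p = 0 -> ½ = 1  [min(1, 1−0+½)]
(q -> p) <-> q = 1 <-> 0 = 0
((q & q) | q) -> ((q -> p) <-> q) = 0 -> 0 = 1
~(((q & q) | q) -> ((q -> p) <-> q)) = ~1 = 0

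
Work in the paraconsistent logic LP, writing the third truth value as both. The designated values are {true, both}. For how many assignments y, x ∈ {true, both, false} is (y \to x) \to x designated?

Of the 9 assignments, 8 give a value in {true, both}.

8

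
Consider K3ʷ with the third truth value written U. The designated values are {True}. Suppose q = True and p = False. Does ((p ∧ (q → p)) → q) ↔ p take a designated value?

q → p = True → False = False
p ∧ (q → p) = False ∧ False = False
(p ∧ (q → p)) → q = False → True = True
((p ∧ (q → p)) → q) ↔ p = True ↔ False = False
False ∉ {True}.

No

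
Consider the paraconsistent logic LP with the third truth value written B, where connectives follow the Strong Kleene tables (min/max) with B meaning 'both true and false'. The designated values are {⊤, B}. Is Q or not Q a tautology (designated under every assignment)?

Every assignment of Q over {⊤, B, ⊥} gives a value in {⊤, B}.
In particular, with Q=B: Q or not Q = B.

Yes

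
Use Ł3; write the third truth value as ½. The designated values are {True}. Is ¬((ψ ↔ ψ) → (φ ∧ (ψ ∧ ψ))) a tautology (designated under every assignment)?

Countermodel: ψ=True, φ=True gives False, which is not designated.

No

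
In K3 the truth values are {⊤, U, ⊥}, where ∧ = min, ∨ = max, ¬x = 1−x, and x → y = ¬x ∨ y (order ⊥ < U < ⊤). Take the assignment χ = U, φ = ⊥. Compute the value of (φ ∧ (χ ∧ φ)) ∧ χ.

χ ∧ φ = U ∧ ⊥ = ⊥
φ ∧ (χ ∧ φ) = ⊥ ∧ ⊥ = ⊥
(φ ∧ (χ ∧ φ)) ∧ χ = ⊥ ∧ U = ⊥

⊥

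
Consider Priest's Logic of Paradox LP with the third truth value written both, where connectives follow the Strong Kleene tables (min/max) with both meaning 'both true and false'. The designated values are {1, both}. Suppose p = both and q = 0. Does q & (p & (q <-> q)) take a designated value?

q <-> q = 0 <-> 0 = 1
p & (q <-> q) = both & 1 = both
q & (p & (q <-> q)) = 0 & both = 0
0 ∉ {1, both}.

No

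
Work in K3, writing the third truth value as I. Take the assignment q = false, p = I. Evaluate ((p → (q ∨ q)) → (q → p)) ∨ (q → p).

true

q ∨ q = false ∨ false = false
p → (q ∨ q) = I → false = I  [¬I ∨ false]
q → p = false → I = true
(p → (q ∨ q)) → (q → p) = I → true = true
q → p = false → I = true
((p → (q ∨ q)) → (q → p)) ∨ (q → p) = true ∨ true = true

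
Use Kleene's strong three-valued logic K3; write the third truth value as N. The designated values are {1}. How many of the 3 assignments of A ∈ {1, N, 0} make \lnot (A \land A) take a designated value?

A=1: 0 ·
A=N: N ·
A=0: 1 ✓

1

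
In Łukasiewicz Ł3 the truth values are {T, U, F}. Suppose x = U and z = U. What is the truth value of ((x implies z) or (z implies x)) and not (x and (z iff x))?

U

x implies z = U implies U = T  [min(1, 1−½+½)]
z implies x = U implies U = T
(x implies z) or (z implies x) = T or T = T
z iff x = U iff U = T
x and (z iff x) = U and T = U
not (x and (z iff x)) = not U = U
((x implies z) or (z implies x)) and not (x and (z iff x)) = T and U = U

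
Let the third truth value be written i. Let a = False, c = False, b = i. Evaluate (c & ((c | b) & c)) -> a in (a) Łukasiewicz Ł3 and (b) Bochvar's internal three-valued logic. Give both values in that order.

In Łukasiewicz Ł3: c | b = False | i = i
(c | b) & c = i & False = False
c & ((c | b) & c) = False & False = False
(c & ((c | b) & c)) -> a = False -> False = True
In Bochvar's internal three-valued logic: c | b = False | i = i
(c | b) & c = i & False = i
c & ((c | b) & c) = False & i = i
(c & ((c | b) & c)) -> a = i -> False = i  [any arg is the third value ⇒ result is the third value]
They differ because Łukasiewicz Ł3 and Bochvar's internal three-valued logic treat i differently under the binary connectives.

True; i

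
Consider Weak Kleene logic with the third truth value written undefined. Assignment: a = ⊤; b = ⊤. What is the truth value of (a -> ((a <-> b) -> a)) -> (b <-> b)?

a <-> b = ⊤ <-> ⊤ = ⊤
(a <-> b) -> a = ⊤ -> ⊤ = ⊤
a -> ((a <-> b) -> a) = ⊤ -> ⊤ = ⊤
b <-> b = ⊤ <-> ⊤ = ⊤
(a -> ((a <-> b) -> a)) -> (b <-> b) = ⊤ -> ⊤ = ⊤

⊤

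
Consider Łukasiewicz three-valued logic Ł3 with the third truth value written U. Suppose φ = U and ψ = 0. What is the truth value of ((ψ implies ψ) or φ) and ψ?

0

ψ implies ψ = 0 implies 0 = 1
(ψ implies ψ) or φ = 1 or U = 1
((ψ implies ψ) or φ) and ψ = 1 and 0 = 0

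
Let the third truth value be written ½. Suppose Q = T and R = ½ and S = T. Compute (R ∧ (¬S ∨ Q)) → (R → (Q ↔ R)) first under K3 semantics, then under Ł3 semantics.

½; T

In K3: ¬S = ¬T = F
¬S ∨ Q = F ∨ T = T
R ∧ (¬S ∨ Q) = ½ ∧ T = ½
Q ↔ R = T ↔ ½ = ½
R → (Q ↔ R) = ½ → ½ = ½  [¬½ ∨ ½]
(R ∧ (¬S ∨ Q)) → (R → (Q ↔ R)) = ½ → ½ = ½
In Ł3: ¬S = ¬T = F
¬S ∨ Q = F ∨ T = T
R ∧ (¬S ∨ Q) = ½ ∧ T = ½
Q ↔ R = T ↔ ½ = ½  [1 − |1−½|]
R → (Q ↔ R) = ½ → ½ = T
(R ∧ (¬S ∨ Q)) → (R → (Q ↔ R)) = ½ → T = T
They differ because K3 and Ł3 treat ½ differently under implication.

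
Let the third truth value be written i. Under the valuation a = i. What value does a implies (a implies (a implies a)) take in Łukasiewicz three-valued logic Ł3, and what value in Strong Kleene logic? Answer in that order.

true; i

In Łukasiewicz three-valued logic Ł3: a implies a = i implies i = true  [min(1, 1−½+½)]
a implies (a implies a) = i implies true = true
a implies (a implies (a implies a)) = i implies true = true
In Strong Kleene logic: a implies a = i implies i = i  [not i or i]
a implies (a implies a) = i implies i = i
a implies (a implies (a implies a)) = i implies i = i
They differ because Łukasiewicz three-valued logic Ł3 and Strong Kleene logic treat i differently under implication.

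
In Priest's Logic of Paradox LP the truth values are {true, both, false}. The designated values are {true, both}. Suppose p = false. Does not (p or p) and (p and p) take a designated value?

No

p or p = false or false = false
not (p or p) = not false = true
p and p = false and false = false
not (p or p) and (p and p) = true and false = false
false ∉ {true, both}.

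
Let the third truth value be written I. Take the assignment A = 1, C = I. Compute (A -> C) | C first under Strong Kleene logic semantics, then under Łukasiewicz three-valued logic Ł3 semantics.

In Strong Kleene logic: A -> C = 1 -> I = I  [~1 | I]
(A -> C) | C = I | I = I
In Łukasiewicz three-valued logic Ł3: A -> C = 1 -> I = I  [min(1, 1−1+½)]
(A -> C) | C = I | I = I

I; I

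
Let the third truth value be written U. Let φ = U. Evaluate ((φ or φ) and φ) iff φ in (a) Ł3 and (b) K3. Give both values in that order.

In Ł3: φ or φ = U or U = U
(φ or φ) and φ = U and U = U
((φ or φ) and φ) iff φ = U iff U = 1  [1 − |½−½|]
In K3: φ or φ = U or U = U
(φ or φ) and φ = U and U = U
((φ or φ) and φ) iff φ = U iff U = U
They differ because Ł3 and K3 treat U differently under implication.

1; U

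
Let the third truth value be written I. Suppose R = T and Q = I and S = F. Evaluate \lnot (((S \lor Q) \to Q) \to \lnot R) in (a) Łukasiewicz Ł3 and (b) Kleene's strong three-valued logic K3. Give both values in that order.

In Łukasiewicz Ł3: S \lor Q = F \lor I = I
(S \lor Q) \to Q = I \to I = T  [min(1, 1−½+½)]
\lnot R = \lnot T = F
((S \lor Q) \to Q) \to \lnot R = T \to F = F
\lnot (((S \lor Q) \to Q) \to \lnot R) = \lnot F = T
In Kleene's strong three-valued logic K3: S \lor Q = F \lor I = I
(S \lor Q) \to Q = I \to I = I  [\lnot I \lor I]
\lnot R = \lnot T = F
((S \lor Q) \to Q) \to \lnot R = I \to F = I
\lnot (((S \lor Q) \to Q) \to \lnot R) = \lnot I = I
They differ because Łukasiewicz Ł3 and Kleene's strong three-valued logic K3 treat I differently under implication.

T; I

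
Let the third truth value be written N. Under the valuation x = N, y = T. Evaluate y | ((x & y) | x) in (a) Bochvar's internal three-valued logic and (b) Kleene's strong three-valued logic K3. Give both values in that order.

N; T

In Bochvar's internal three-valued logic: x & y = N & T = N
(x & y) | x = N | N = N
y | ((x & y) | x) = T | N = N
In Kleene's strong three-valued logic K3: x & y = N & T = N
(x & y) | x = N | N = N
y | ((x & y) | x) = T | N = T
They differ because Bochvar's internal three-valued logic and Kleene's strong three-valued logic K3 treat N differently under the binary connectives.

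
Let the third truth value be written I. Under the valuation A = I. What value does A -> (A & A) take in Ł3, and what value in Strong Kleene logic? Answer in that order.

In Ł3: A & A = I & I = I
A -> (A & A) = I -> I = True
In Strong Kleene logic: A & A = I & I = I
A -> (A & A) = I -> I = I  [~I | I]
They differ because Ł3 and Strong Kleene logic treat I differently under implication.

True; I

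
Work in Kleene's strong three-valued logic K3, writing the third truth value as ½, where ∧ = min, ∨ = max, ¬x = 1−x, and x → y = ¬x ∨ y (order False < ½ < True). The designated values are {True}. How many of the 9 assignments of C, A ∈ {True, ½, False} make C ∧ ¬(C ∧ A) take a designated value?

Designated under: (C=True, A=False).

1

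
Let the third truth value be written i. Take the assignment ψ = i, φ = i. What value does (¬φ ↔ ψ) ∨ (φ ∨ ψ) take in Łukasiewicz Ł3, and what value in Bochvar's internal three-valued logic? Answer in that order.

True; i

In Łukasiewicz Ł3: ¬φ = ¬i = i
¬φ ↔ ψ = i ↔ i = True  [1 − |½−½|]
φ ∨ ψ = i ∨ i = i
(¬φ ↔ ψ) ∨ (φ ∨ ψ) = True ∨ i = True
In Bochvar's internal three-valued logic: ¬φ = ¬i = i
¬φ ↔ ψ = i ↔ i = i
φ ∨ ψ = i ∨ i = i
(¬φ ↔ ψ) ∨ (φ ∨ ψ) = i ∨ i = i
They differ because Łukasiewicz Ł3 and Bochvar's internal three-valued logic treat i differently under the binary connectives.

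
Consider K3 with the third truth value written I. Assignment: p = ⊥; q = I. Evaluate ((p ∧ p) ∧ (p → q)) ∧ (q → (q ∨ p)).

p ∧ p = ⊥ ∧ ⊥ = ⊥
p → q = ⊥ → I = ⊤
(p ∧ p) ∧ (p → q) = ⊥ ∧ ⊤ = ⊥
q ∨ p = I ∨ ⊥ = I
q → (q ∨ p) = I → I = I
((p ∧ p) ∧ (p → q)) ∧ (q → (q ∨ p)) = ⊥ ∧ I = ⊥

⊥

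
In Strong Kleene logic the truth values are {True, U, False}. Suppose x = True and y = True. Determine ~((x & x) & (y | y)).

False

x & x = True & True = True
y | y = True | True = True
(x & x) & (y | y) = True & True = True
~((x & x) & (y | y)) = ~True = False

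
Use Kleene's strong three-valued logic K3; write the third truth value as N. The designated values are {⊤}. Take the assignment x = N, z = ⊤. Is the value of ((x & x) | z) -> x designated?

x & x = N & N = N
(x & x) | z = N | ⊤ = ⊤
((x & x) | z) -> x = ⊤ -> N = N  [~⊤ | N]
N ∉ {⊤}.

No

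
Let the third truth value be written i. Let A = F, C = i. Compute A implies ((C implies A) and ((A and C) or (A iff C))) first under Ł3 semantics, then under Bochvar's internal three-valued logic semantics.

T; i

In Ł3: C implies A = i implies F = i
A and C = F and i = F
A iff C = F iff i = i
(A and C) or (A iff C) = F or i = i
(C implies A) and ((A and C) or (A iff C)) = i and i = i
A implies ((C implies A) and ((A and C) or (A iff C))) = F implies i = T
In Bochvar's internal three-valued logic: C implies A = i implies F = i
A and C = F and i = i
A iff C = F iff i = i
(A and C) or (A iff C) = i or i = i
(C implies A) and ((A and C) or (A iff C)) = i and i = i
A implies ((C implies A) and ((A and C) or (A iff C))) = F implies i = i
They differ because Ł3 and Bochvar's internal three-valued logic treat i differently under the binary connectives.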